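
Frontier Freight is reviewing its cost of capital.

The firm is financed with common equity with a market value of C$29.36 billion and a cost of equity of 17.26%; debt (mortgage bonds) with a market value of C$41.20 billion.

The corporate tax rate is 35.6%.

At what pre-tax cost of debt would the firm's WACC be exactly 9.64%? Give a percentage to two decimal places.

6.54%

Total capital V = 29.36 + 41.2 = 70.56.
Equity weight = 29.36/70.56 = 0.4161.
Mortgage bonds weight = 41.2/70.56 = 0.5839.
Equity contribution = 0.4161 × 17.26% = 7.1819%.
Remaining for debt = 9.64% − 7.1819% = 2.4581%.
Rd × (1 − 35.6%) × 0.5839 = 2.4581%  ⇒  Rd = 6.5370%.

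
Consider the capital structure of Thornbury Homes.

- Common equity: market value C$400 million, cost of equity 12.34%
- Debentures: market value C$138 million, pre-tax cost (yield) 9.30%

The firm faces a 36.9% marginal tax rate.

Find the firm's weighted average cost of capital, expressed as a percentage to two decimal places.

10.68%

Total capital V = 400 + 138 = 538.
Equity: weight = 400/538 = 0.7435; cost = 12.34%.
Debentures: weight = 138/538 = 0.2565; after-tax cost = 9.3% × (1 − 36.9%) = 5.8683%.
WACC = 0.7435 × 12.3400% + 0.2565 × 5.8683% = 10.6800%.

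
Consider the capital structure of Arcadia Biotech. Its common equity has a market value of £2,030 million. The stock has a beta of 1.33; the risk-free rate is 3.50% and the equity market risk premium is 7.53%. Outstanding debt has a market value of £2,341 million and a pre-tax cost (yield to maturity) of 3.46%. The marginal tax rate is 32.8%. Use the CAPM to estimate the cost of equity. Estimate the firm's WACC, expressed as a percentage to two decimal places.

7.52%

Cost of equity via CAPM: Re = 3.5% + 1.33 × 7.53% = 13.5149%.
Total capital V = 2030 + 2341 = 4371.
Equity: weight = 2030/4371 = 0.4644; cost = 13.5149%.
Debt: weight = 2341/4371 = 0.5356; after-tax cost = 3.46% × (1 − 32.8%) = 2.3251%.
WACC = 0.4644 × 13.5149% + 0.5356 × 2.3251% = 7.5219%.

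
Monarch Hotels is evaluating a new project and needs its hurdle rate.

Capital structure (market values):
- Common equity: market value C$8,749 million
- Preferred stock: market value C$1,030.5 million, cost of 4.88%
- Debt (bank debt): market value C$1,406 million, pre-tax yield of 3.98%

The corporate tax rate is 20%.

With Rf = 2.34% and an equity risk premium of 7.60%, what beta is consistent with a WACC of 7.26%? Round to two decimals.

Total capital V = 8749 + 1030.5 + 1406 = 11185.5.
Equity weight = 8749/11185.5 = 0.7822.
Preferred weight = 1030.5/11185.5 = 0.0921.
Bank debt weight = 1406/11185.5 = 0.1257.
Debt contribution = 0.1257 × 3.98% × (1 − 20%) = 0.4002%.
Preferred contribution = 0.0921 × 4.88% = 0.4496%.
Required equity contribution = 7.26% − 0.8498% = 6.4102%  ⇒  Re = 8.1954%.
CAPM: 8.1954% = 2.34% + β × 7.6%  ⇒  β = 0.7704.

0.77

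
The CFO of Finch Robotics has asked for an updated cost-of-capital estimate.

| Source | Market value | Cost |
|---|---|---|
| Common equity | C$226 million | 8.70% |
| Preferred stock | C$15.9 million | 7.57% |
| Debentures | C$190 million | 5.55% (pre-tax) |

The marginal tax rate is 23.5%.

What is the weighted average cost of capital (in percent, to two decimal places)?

Total capital V = 226 + 15.9 + 190 = 431.9.
Equity: weight = 226/431.9 = 0.5233; cost = 8.7%.
Preferred: weight = 15.9/431.9 = 0.0368; cost = 7.57%.
Debentures: weight = 190/431.9 = 0.4399; after-tax cost = 5.55% × (1 − 23.5%) = 4.2458%.
WACC = 0.5233 × 8.7000% + 0.0368 × 7.5700% + 0.4399 × 4.2458% = 6.6989%.

6.70%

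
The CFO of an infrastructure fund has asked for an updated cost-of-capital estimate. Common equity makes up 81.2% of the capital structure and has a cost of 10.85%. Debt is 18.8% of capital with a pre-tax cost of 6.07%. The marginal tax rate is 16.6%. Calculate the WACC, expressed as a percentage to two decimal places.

After-tax cost of debt = 6.07% × (1 − 16.6%) = 5.0624%.
WACC = 0.812 × 10.8500% + 0.188 × 5.0624% = 9.7619%.

9.76%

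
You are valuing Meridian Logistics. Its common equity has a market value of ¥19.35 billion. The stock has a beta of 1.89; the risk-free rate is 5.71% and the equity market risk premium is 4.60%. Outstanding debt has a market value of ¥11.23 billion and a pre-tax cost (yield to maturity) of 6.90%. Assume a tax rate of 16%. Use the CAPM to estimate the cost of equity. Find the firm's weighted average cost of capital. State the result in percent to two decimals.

11.24%

Cost of equity via CAPM: Re = 5.71% + 1.89 × 4.6% = 14.4040%.
Total capital V = 19.35 + 11.23 = 30.58.
Equity: weight = 19.35/30.58 = 0.6328; cost = 14.404%.
Debt: weight = 11.23/30.58 = 0.3672; after-tax cost = 6.9% × (1 − 16%) = 5.7960%.
WACC = 0.6328 × 14.4040% + 0.3672 × 5.7960% = 11.2429%.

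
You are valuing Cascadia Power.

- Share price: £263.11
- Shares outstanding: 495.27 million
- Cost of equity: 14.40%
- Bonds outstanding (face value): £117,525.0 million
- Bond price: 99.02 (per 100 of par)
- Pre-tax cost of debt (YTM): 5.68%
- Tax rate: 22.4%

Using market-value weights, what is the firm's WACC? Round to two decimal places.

9.69%

Market value of equity E = 263.11 × 495.27m = 130310.4897m. Market value of debt D = 117525m × 99.02/100 = 116373.255m.
Total capital V = 130310.4897 + 116373.255 = 246683.7447.
Equity: weight = 130310.4897/246683.7447 = 0.5282; cost = 14.4%.
Bonds outstanding: weight = 116373.255/246683.7447 = 0.4718; after-tax cost = 5.68% × (1 − 22.4%) = 4.4077%.
WACC = 0.5282 × 14.4000% + 0.4718 × 4.4077% = 9.6861%.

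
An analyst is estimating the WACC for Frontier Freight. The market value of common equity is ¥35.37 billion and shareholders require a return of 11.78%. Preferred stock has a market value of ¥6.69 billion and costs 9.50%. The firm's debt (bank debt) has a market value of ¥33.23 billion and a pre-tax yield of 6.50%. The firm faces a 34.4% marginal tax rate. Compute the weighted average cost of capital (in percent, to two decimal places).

Total capital V = 35.37 + 6.69 + 33.23 = 75.29.
Equity: weight = 35.37/75.29 = 0.4698; cost = 11.78%.
Preferred: weight = 6.69/75.29 = 0.0889; cost = 9.5%.
Bank debt: weight = 33.23/75.29 = 0.4414; after-tax cost = 6.5% × (1 − 34.4%) = 4.2640%.
WACC = 0.4698 × 11.7800% + 0.0889 × 9.5000% + 0.4414 × 4.2640% = 8.2601%.

8.26%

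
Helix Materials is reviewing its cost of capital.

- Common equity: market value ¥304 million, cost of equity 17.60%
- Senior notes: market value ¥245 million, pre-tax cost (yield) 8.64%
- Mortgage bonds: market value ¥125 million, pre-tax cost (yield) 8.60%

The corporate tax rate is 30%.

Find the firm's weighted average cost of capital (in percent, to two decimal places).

11.25%

Total capital V = 304 + 245 + 125 = 674.
Equity: weight = 304/674 = 0.4510; cost = 17.6%.
Senior notes: weight = 245/674 = 0.3635; after-tax cost = 8.64% × (1 − 30%) = 6.0480%.
Mortgage bonds: weight = 125/674 = 0.1855; after-tax cost = 8.6% × (1 − 30%) = 6.0200%.
WACC = 0.4510 × 17.6000% + 0.3635 × 6.0480% + 0.1855 × 6.0200% = 11.2532%.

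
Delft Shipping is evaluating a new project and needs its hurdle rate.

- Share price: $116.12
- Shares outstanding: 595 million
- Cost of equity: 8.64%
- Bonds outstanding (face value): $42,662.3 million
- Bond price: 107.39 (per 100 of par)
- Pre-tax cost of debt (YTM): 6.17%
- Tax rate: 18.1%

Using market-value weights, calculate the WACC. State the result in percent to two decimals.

7.21%

Market value of equity E = 116.12 × 595m = 69091.4m. Market value of debt D = 42662.3m × 107.39/100 = 45815.04397m.
Total capital V = 69091.4 + 45815.04397 = 114906.44397.
Equity: weight = 69091.4/114906.44397 = 0.6013; cost = 8.64%.
Bonds outstanding: weight = 45815.04397/114906.44397 = 0.3987; after-tax cost = 6.17% × (1 − 18.1%) = 5.0532%.
WACC = 0.6013 × 8.6400% + 0.3987 × 5.0532% = 7.2099%.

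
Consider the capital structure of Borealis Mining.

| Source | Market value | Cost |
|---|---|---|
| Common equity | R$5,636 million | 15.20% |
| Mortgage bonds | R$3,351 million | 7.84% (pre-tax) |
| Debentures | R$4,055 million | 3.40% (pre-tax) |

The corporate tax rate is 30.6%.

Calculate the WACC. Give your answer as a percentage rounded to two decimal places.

Total capital V = 5636 + 3351 + 4055 = 13042.
Equity: weight = 5636/13042 = 0.4321; cost = 15.2%.
Mortgage bonds: weight = 3351/13042 = 0.2569; after-tax cost = 7.84% × (1 − 30.6%) = 5.4410%.
Debentures: weight = 4055/13042 = 0.3109; after-tax cost = 3.4% × (1 − 30.6%) = 2.3596%.
WACC = 0.4321 × 15.2000% + 0.2569 × 5.4410% + 0.3109 × 2.3596% = 8.7002%.

8.70%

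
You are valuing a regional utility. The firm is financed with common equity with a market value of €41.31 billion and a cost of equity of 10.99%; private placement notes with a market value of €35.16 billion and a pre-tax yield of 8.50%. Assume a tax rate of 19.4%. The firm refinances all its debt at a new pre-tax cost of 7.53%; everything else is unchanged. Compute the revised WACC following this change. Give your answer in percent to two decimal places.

After the change:
Total capital V = 41.31 + 35.16 = 76.47.
Equity: weight = 41.31/76.47 = 0.5402; cost = 10.99%.
Private placement notes: weight = 35.16/76.47 = 0.4598; after-tax cost = 7.53% × (1 − 19.4%) = 6.0692%.
WACC = 0.5402 × 10.9900% + 0.4598 × 6.0692% = 8.7275%.

8.73%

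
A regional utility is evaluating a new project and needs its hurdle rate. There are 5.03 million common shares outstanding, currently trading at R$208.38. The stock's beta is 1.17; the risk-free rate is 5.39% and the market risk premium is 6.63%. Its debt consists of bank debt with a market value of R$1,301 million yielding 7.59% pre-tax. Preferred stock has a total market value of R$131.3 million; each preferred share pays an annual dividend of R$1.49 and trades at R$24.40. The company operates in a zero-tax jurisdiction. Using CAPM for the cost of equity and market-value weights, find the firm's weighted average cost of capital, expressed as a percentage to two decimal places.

Cost of equity via CAPM: Re = 5.39% + 1.17 × 6.63% = 13.1471%.
Cost of preferred: Rp = 1.49 / 24.4 = 6.1066%.
Market value of equity E = 208.38 × 5.03m = 1048.1514m.
Total capital V = 1048.1514 + 131.3 + 1301 = 2480.4514.
Equity: weight = 1048.1514/2480.4514 = 0.4226; cost = 13.1471%.
Preferred: weight = 131.3/2480.4514 = 0.0529; cost = 6.1066%.
Bank debt: weight = 1301/2480.4514 = 0.5245; after-tax cost = 7.59% × (1 − 0%) = 7.5900%.
WACC = 0.4226 × 13.1471% + 0.0529 × 6.1066% + 0.5245 × 7.5900% = 9.8597%.

9.86%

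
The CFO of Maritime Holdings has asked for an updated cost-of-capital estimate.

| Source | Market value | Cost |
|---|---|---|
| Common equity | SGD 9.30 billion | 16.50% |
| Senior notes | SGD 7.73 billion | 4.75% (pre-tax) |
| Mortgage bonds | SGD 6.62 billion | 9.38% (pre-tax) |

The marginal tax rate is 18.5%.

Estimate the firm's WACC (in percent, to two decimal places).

Total capital V = 9.3 + 7.73 + 6.62 = 23.65.
Equity: weight = 9.3/23.65 = 0.3932; cost = 16.5%.
Senior notes: weight = 7.73/23.65 = 0.3268; after-tax cost = 4.75% × (1 − 18.5%) = 3.8712%.
Mortgage bonds: weight = 6.62/23.65 = 0.2799; after-tax cost = 9.38% × (1 − 18.5%) = 7.6447%.
WACC = 0.3932 × 16.5000% + 0.3268 × 3.8712% + 0.2799 × 7.6447% = 9.8936%.

9.89%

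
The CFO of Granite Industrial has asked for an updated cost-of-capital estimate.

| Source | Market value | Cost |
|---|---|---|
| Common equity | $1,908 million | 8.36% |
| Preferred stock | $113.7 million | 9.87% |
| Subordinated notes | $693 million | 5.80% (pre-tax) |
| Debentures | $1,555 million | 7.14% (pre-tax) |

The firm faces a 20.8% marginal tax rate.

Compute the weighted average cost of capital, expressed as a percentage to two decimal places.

6.80%

Total capital V = 1908 + 113.7 + 693 + 1555 = 4269.7.
Equity: weight = 1908/4269.7 = 0.4469; cost = 8.36%.
Preferred: weight = 113.7/4269.7 = 0.0266; cost = 9.87%.
Subordinated notes: weight = 693/4269.7 = 0.1623; after-tax cost = 5.8% × (1 − 20.8%) = 4.5936%.
Debentures: weight = 1555/4269.7 = 0.3642; after-tax cost = 7.14% × (1 − 20.8%) = 5.6549%.
WACC = 0.4469 × 8.3600% + 0.0266 × 9.8700% + 0.1623 × 4.5936% + 0.3642 × 5.6549% = 6.8037%.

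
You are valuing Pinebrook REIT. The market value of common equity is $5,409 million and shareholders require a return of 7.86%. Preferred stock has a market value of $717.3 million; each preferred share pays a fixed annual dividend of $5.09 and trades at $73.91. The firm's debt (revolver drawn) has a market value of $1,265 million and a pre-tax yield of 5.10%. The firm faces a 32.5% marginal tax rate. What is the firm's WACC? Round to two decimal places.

Cost of preferred: Rp = 5.09 / 73.91 = 6.8868%.
Total capital V = 5409 + 717.3 + 1265 = 7391.3.
Equity: weight = 5409/7391.3 = 0.7318; cost = 7.86%.
Preferred: weight = 717.3/7391.3 = 0.0970; cost = 6.8868%.
Revolver drawn: weight = 1265/7391.3 = 0.1711; after-tax cost = 5.1% × (1 − 32.5%) = 3.4425%.
WACC = 0.7318 × 7.8600% + 0.0970 × 6.8868% + 0.1711 × 3.4425% = 7.0095%.

7.01%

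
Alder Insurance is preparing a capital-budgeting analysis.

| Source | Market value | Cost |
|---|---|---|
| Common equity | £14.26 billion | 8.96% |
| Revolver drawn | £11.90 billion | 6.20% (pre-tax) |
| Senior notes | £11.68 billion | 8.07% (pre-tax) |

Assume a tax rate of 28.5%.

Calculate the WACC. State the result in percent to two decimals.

Total capital V = 14.26 + 11.9 + 11.68 = 37.84.
Equity: weight = 14.26/37.84 = 0.3768; cost = 8.96%.
Revolver drawn: weight = 11.9/37.84 = 0.3145; after-tax cost = 6.2% × (1 − 28.5%) = 4.4330%.
Senior notes: weight = 11.68/37.84 = 0.3087; after-tax cost = 8.07% × (1 − 28.5%) = 5.7701%.
WACC = 0.3768 × 8.9600% + 0.3145 × 4.4330% + 0.3087 × 5.7701% = 6.5517%.

6.55%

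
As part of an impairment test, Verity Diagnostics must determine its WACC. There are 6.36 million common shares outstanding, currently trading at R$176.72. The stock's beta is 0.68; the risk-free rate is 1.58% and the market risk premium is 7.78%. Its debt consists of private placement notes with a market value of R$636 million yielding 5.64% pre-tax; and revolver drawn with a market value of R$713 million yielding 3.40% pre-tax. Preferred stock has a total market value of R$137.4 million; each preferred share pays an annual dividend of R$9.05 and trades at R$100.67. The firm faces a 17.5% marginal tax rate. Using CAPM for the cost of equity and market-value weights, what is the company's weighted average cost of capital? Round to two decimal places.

5.33%

Cost of equity via CAPM: Re = 1.58% + 0.68 × 7.78% = 6.8704%.
Cost of preferred: Rp = 9.05 / 100.67 = 8.9898%.
Market value of equity E = 176.72 × 6.36m = 1123.9392m.
Total capital V = 1123.9392 + 137.4 + 636 + 713 = 2610.3392.
Equity: weight = 1123.9392/2610.3392 = 0.4306; cost = 6.8704%.
Preferred: weight = 137.4/2610.3392 = 0.0526; cost = 8.9898%.
Private placement notes: weight = 636/2610.3392 = 0.2436; after-tax cost = 5.64% × (1 − 17.5%) = 4.6530%.
Revolver drawn: weight = 713/2610.3392 = 0.2731; after-tax cost = 3.4% × (1 − 17.5%) = 2.8050%.
WACC = 0.4306 × 6.8704% + 0.0526 × 8.9898% + 0.2436 × 4.6530% + 0.2731 × 2.8050% = 5.3313%.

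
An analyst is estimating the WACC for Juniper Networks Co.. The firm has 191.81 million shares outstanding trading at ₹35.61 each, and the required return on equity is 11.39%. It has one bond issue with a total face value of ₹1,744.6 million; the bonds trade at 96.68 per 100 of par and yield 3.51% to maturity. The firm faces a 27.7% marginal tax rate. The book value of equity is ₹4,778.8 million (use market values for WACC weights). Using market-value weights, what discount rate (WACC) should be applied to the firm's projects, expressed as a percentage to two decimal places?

Market value of equity E = 35.61 × 191.81m = 6830.3541m. Market value of debt D = 1744.6m × 96.68/100 = 1686.67928m.
Total capital V = 6830.3541 + 1686.67928 = 8517.03338.
Equity: weight = 6830.3541/8517.03338 = 0.8020; cost = 11.39%.
Bonds outstanding: weight = 1686.67928/8517.03338 = 0.1980; after-tax cost = 3.51% × (1 − 27.7%) = 2.5377%.
WACC = 0.8020 × 11.3900% + 0.1980 × 2.5377% = 9.6369%.

9.64%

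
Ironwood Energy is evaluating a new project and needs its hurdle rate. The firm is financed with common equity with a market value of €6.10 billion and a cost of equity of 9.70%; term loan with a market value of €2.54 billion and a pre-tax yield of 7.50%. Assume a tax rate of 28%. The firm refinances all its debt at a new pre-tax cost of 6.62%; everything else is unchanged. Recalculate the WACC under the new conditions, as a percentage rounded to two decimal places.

8.25%

After the change:
Total capital V = 6.1 + 2.54 = 8.64.
Equity: weight = 6.1/8.64 = 0.7060; cost = 9.7%.
Term loan: weight = 2.54/8.64 = 0.2940; after-tax cost = 6.62% × (1 − 28%) = 4.7664%.
WACC = 0.7060 × 9.7000% + 0.2940 × 4.7664% = 8.2496%.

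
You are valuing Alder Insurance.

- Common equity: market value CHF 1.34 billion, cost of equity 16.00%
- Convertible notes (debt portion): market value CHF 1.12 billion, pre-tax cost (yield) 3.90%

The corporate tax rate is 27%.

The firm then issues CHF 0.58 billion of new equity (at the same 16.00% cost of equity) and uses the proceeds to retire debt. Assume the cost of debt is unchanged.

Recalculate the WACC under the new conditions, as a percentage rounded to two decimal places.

After the change:
Total capital V = 1.92 + 0.54 = 2.46.
Equity: weight = 1.92/2.46 = 0.7805; cost = 16%.
Convertible notes (debt portion): weight = 0.54/2.46 = 0.2195; after-tax cost = 3.9% × (1 − 27%) = 2.8470%.
WACC = 0.7805 × 16.0000% + 0.2195 × 2.8470% = 13.1128%.

13.11%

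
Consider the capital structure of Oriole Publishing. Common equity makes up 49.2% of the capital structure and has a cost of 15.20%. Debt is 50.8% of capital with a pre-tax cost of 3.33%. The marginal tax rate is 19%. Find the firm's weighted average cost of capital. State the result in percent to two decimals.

After-tax cost of debt = 3.33% × (1 − 19%) = 2.6973%.
WACC = 0.492 × 15.2000% + 0.508 × 2.6973% = 8.8486%.

8.85%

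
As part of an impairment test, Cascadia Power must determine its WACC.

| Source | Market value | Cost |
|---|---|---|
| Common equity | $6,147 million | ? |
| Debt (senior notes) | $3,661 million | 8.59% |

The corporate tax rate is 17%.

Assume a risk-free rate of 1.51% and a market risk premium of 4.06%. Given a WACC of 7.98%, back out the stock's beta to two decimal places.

1.72

Total capital V = 6147 + 3661 = 9808.
Equity weight = 6147/9808 = 0.6267.
Senior notes weight = 3661/9808 = 0.3733.
Debt contribution = 0.3733 × 8.59% × (1 − 17%) = 2.6613%.
Required equity contribution = 7.98% − 2.6613% = 5.3187%  ⇒  Re = 8.4864%.
CAPM: 8.4864% = 1.51% + β × 4.06%  ⇒  β = 1.7183.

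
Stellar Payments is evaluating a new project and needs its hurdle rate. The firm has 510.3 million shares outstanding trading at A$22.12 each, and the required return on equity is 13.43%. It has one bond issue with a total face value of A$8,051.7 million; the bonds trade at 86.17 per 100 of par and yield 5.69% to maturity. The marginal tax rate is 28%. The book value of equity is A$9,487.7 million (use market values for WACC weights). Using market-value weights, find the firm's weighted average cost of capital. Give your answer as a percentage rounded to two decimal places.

9.88%

Market value of equity E = 22.12 × 510.3m = 11287.836m. Market value of debt D = 8051.7m × 86.17/100 = 6938.14989m.
Total capital V = 11287.836 + 6938.14989 = 18225.98589.
Equity: weight = 11287.836/18225.98589 = 0.6193; cost = 13.43%.
Bonds outstanding: weight = 6938.14989/18225.98589 = 0.3807; after-tax cost = 5.69% × (1 − 28%) = 4.0968%.
WACC = 0.6193 × 13.4300% + 0.3807 × 4.0968% = 9.8771%.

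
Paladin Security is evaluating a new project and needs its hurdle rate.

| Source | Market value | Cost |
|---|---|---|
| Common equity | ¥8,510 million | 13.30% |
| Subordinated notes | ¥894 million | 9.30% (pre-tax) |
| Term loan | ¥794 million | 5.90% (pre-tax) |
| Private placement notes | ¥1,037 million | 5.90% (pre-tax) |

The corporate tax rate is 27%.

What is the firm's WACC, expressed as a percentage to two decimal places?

Total capital V = 8510 + 894 + 794 + 1037 = 11235.
Equity: weight = 8510/11235 = 0.7575; cost = 13.3%.
Subordinated notes: weight = 894/11235 = 0.0796; after-tax cost = 9.3% × (1 − 27%) = 6.7890%.
Term loan: weight = 794/11235 = 0.0707; after-tax cost = 5.9% × (1 − 27%) = 4.3070%.
Private placement notes: weight = 1037/11235 = 0.0923; after-tax cost = 5.9% × (1 − 27%) = 4.3070%.
WACC = 0.7575 × 13.3000% + 0.0796 × 6.7890% + 0.0707 × 4.3070% + 0.0923 × 4.3070% = 11.3163%.

11.32%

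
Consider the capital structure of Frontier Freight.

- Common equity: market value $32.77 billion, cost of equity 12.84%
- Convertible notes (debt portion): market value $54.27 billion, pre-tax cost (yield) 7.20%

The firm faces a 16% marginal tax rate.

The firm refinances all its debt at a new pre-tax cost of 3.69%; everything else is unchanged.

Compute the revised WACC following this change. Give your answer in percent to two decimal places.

6.77%

After the change:
Total capital V = 32.77 + 54.27 = 87.04.
Equity: weight = 32.77/87.04 = 0.3765; cost = 12.84%.
Convertible notes (debt portion): weight = 54.27/87.04 = 0.6235; after-tax cost = 3.69% × (1 − 16%) = 3.0996%.
WACC = 0.3765 × 12.8400% + 0.6235 × 3.0996% = 6.7668%.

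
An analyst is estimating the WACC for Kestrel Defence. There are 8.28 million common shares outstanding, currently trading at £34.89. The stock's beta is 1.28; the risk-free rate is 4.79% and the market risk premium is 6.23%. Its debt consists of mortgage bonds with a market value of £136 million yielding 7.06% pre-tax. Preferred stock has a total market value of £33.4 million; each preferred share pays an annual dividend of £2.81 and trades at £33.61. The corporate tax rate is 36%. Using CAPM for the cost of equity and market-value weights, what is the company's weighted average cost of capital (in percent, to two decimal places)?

10.00%

Cost of equity via CAPM: Re = 4.79% + 1.28 × 6.23% = 12.7644%.
Cost of preferred: Rp = 2.81 / 33.61 = 8.3606%.
Market value of equity E = 34.89 × 8.28m = 288.8892m.
Total capital V = 288.8892 + 33.4 + 136 = 458.2892.
Equity: weight = 288.8892/458.2892 = 0.6304; cost = 12.7644%.
Preferred: weight = 33.4/458.2892 = 0.0729; cost = 8.3606%.
Mortgage bonds: weight = 136/458.2892 = 0.2968; after-tax cost = 7.06% × (1 − 36%) = 4.5184%.
WACC = 0.6304 × 12.7644% + 0.0729 × 8.3606% + 0.2968 × 4.5184% = 9.9964%.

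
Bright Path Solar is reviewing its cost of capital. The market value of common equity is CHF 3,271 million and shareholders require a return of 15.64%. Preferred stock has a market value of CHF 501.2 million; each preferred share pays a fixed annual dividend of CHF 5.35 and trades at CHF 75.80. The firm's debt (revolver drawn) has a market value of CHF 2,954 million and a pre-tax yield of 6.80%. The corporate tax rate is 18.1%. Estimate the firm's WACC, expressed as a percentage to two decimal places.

Cost of preferred: Rp = 5.35 / 75.8 = 7.0580%.
Total capital V = 3271 + 501.2 + 2954 = 6726.2.
Equity: weight = 3271/6726.2 = 0.4863; cost = 15.64%.
Preferred: weight = 501.2/6726.2 = 0.0745; cost = 7.058%.
Revolver drawn: weight = 2954/6726.2 = 0.4392; after-tax cost = 6.8% × (1 − 18.1%) = 5.5692%.
WACC = 0.4863 × 15.6400% + 0.0745 × 7.0580% + 0.4392 × 5.5692% = 10.5776%.

10.58%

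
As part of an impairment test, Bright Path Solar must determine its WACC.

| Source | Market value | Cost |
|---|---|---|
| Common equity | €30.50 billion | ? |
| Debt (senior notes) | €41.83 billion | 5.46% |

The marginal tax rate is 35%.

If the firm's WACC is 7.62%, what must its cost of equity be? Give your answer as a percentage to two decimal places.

13.20%

Total capital V = 30.5 + 41.83 = 72.33.
Equity weight = 30.5/72.33 = 0.4217.
Senior notes weight = 41.83/72.33 = 0.5783.
Debt contribution = 0.5783 × 5.46% × (1 − 35%) = 2.0525%.
Required equity contribution = 7.62% − 2.0525% = 5.5675%.
Re = 5.5675% / 0.4217 = 13.2033%.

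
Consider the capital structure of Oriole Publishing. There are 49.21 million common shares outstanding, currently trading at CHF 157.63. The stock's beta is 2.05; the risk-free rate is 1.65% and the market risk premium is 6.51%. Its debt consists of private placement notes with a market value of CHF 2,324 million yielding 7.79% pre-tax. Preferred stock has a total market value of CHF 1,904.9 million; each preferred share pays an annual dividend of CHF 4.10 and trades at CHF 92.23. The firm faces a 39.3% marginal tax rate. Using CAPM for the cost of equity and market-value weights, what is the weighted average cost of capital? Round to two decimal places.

11.33%

Cost of equity via CAPM: Re = 1.65% + 2.05 × 6.51% = 14.9955%.
Cost of preferred: Rp = 4.1 / 92.23 = 4.4454%.
Market value of equity E = 157.63 × 49.21m = 7756.9723m.
Total capital V = 7756.9723 + 1904.9 + 2324 = 11985.8723.
Equity: weight = 7756.9723/11985.8723 = 0.6472; cost = 14.9955%.
Preferred: weight = 1904.9/11985.8723 = 0.1589; cost = 4.4454%.
Private placement notes: weight = 2324/11985.8723 = 0.1939; after-tax cost = 7.79% × (1 − 39.3%) = 4.7285%.
WACC = 0.6472 × 14.9955% + 0.1589 × 4.4454% + 0.1939 × 4.7285% = 11.3281%.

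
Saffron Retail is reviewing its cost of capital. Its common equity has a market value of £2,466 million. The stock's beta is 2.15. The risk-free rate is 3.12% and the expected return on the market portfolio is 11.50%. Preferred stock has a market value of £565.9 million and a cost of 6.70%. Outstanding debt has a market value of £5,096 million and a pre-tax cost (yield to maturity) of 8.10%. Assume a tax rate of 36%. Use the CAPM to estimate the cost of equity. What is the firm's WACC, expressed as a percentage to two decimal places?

10.13%

Market risk premium = 11.5% − 3.12% = 8.38%.
Cost of equity via CAPM: Re = 3.12% + 2.15 × 8.38% = 21.1370%.
Total capital V = 2466 + 565.9 + 5096 = 8127.9.
Equity: weight = 2466/8127.9 = 0.3034; cost = 21.137%.
Preferred: weight = 565.9/8127.9 = 0.0696; cost = 6.7%.
Debt: weight = 5096/8127.9 = 0.6270; after-tax cost = 8.1% × (1 − 36%) = 5.1840%.
WACC = 0.3034 × 21.1370% + 0.0696 × 6.7000% + 0.6270 × 5.1840% = 10.1297%.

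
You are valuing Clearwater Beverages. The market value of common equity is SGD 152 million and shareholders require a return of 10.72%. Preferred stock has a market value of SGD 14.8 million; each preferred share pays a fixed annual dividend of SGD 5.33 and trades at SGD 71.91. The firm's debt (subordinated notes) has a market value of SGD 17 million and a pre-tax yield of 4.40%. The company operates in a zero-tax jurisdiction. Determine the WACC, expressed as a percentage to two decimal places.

9.87%

Cost of preferred: Rp = 5.33 / 71.91 = 7.4120%.
Total capital V = 152 + 14.8 + 17 = 183.8.
Equity: weight = 152/183.8 = 0.8270; cost = 10.72%.
Preferred: weight = 14.8/183.8 = 0.0805; cost = 7.412%.
Subordinated notes: weight = 17/183.8 = 0.0925; after-tax cost = 4.4% × (1 − 0%) = 4.4000%.
WACC = 0.8270 × 10.7200% + 0.0805 × 7.4120% + 0.0925 × 4.4000% = 9.8691%.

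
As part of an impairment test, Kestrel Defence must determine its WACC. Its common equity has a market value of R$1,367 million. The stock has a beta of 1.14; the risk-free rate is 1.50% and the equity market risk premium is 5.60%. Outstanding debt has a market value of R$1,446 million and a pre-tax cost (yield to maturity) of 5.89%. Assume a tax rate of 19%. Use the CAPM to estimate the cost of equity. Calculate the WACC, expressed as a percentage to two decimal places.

Cost of equity via CAPM: Re = 1.5% + 1.14 × 5.6% = 7.8840%.
Total capital V = 1367 + 1446 = 2813.
Equity: weight = 1367/2813 = 0.4860; cost = 7.884%.
Debt: weight = 1446/2813 = 0.5140; after-tax cost = 5.89% × (1 − 19%) = 4.7709%.
WACC = 0.4860 × 7.8840% + 0.5140 × 4.7709% = 6.2837%.

6.28%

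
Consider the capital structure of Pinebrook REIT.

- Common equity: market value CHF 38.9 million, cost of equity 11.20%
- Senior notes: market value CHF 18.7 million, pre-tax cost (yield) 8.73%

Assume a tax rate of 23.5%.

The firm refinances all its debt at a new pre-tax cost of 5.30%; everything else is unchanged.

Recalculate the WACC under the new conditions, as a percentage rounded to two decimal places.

8.88%

After the change:
Total capital V = 38.9 + 18.7 = 57.6.
Equity: weight = 38.9/57.6 = 0.6753; cost = 11.2%.
Senior notes: weight = 18.7/57.6 = 0.3247; after-tax cost = 5.3% × (1 − 23.5%) = 4.0545%.
WACC = 0.6753 × 11.2000% + 0.3247 × 4.0545% = 8.8802%.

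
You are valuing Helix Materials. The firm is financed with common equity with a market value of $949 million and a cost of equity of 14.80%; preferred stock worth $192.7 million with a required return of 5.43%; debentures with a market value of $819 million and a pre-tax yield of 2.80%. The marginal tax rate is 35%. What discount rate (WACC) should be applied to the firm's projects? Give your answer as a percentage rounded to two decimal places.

Total capital V = 949 + 192.7 + 819 = 1960.7.
Equity: weight = 949/1960.7 = 0.4840; cost = 14.8%.
Preferred: weight = 192.7/1960.7 = 0.0983; cost = 5.43%.
Debentures: weight = 819/1960.7 = 0.4177; after-tax cost = 2.8% × (1 − 35%) = 1.8200%.
WACC = 0.4840 × 14.8000% + 0.0983 × 5.4300% + 0.4177 × 1.8200% = 8.4573%.

8.46%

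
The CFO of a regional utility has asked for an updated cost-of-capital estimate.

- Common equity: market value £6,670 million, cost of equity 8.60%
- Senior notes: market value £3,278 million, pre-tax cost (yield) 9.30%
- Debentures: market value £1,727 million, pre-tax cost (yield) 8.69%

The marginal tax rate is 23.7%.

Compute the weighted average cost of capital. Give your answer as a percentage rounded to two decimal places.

Total capital V = 6670 + 3278 + 1727 = 11675.
Equity: weight = 6670/11675 = 0.5713; cost = 8.6%.
Senior notes: weight = 3278/11675 = 0.2808; after-tax cost = 9.3% × (1 − 23.7%) = 7.0959%.
Debentures: weight = 1727/11675 = 0.1479; after-tax cost = 8.69% × (1 − 23.7%) = 6.6305%.
WACC = 0.5713 × 8.6000% + 0.2808 × 7.0959% + 0.1479 × 6.6305% = 7.8864%.

7.89%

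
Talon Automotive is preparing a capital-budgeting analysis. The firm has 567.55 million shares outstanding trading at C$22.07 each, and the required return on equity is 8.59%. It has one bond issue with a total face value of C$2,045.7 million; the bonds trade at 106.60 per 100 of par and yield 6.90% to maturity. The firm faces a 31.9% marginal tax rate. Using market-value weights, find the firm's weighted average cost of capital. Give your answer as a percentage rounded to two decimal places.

8.01%

Market value of equity E = 22.07 × 567.55m = 12525.8285m. Market value of debt D = 2045.7m × 106.6/100 = 2180.7162m.
Total capital V = 12525.8285 + 2180.7162 = 14706.5447.
Equity: weight = 12525.8285/14706.5447 = 0.8517; cost = 8.59%.
Bonds outstanding: weight = 2180.7162/14706.5447 = 0.1483; after-tax cost = 6.9% × (1 − 31.9%) = 4.6989%.
WACC = 0.8517 × 8.5900% + 0.1483 × 4.6989% = 8.0130%.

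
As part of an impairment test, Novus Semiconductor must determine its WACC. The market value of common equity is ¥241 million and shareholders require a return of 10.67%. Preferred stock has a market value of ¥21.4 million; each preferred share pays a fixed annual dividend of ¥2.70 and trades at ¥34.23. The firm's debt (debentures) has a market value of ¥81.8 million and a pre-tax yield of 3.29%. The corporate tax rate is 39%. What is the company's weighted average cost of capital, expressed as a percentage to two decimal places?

Cost of preferred: Rp = 2.7 / 34.23 = 7.8878%.
Total capital V = 241 + 21.4 + 81.8 = 344.2.
Equity: weight = 241/344.2 = 0.7002; cost = 10.67%.
Preferred: weight = 21.4/344.2 = 0.0622; cost = 7.8878%.
Debentures: weight = 81.8/344.2 = 0.2377; after-tax cost = 3.29% × (1 − 39%) = 2.0069%.
WACC = 0.7002 × 10.6700% + 0.0622 × 7.8878% + 0.2377 × 2.0069% = 8.4382%.

8.44%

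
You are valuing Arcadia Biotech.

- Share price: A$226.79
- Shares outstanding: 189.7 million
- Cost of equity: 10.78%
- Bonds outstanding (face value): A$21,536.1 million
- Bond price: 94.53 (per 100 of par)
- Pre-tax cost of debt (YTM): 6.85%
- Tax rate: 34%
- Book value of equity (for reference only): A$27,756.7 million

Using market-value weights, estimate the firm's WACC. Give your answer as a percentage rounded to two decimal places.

8.77%

Market value of equity E = 226.79 × 189.7m = 43022.063m. Market value of debt D = 21536.1m × 94.53/100 = 20358.07533m.
Total capital V = 43022.063 + 20358.07533 = 63380.13833.
Equity: weight = 43022.063/63380.13833 = 0.6788; cost = 10.78%.
Bonds outstanding: weight = 20358.07533/63380.13833 = 0.3212; after-tax cost = 6.85% × (1 − 34%) = 4.5210%.
WACC = 0.6788 × 10.7800% + 0.3212 × 4.5210% = 8.7696%.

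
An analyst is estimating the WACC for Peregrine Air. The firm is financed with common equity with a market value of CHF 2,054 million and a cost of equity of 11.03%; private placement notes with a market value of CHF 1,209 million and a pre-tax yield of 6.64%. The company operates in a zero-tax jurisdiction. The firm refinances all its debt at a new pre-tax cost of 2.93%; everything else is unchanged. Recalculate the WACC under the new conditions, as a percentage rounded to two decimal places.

After the change:
Total capital V = 2054 + 1209 = 3263.
Equity: weight = 2054/3263 = 0.6295; cost = 11.03%.
Private placement notes: weight = 1209/3263 = 0.3705; after-tax cost = 2.93% × (1 − 0%) = 2.9300%.
WACC = 0.6295 × 11.0300% + 0.3705 × 2.9300% = 8.0288%.

8.03%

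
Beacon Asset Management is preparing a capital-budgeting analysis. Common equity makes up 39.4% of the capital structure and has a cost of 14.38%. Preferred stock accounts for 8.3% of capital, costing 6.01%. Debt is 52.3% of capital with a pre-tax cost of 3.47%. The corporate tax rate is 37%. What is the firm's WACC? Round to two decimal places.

7.31%

After-tax cost of debt = 3.47% × (1 − 37%) = 2.1861%.
WACC = 0.394 × 14.3800% + 0.083 × 6.0100% + 0.523 × 2.1861% = 7.3079%.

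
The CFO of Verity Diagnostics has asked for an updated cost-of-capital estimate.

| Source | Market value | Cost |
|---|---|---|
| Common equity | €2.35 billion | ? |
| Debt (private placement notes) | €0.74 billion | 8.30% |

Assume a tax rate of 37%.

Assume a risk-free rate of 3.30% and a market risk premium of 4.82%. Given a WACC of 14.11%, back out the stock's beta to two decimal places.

2.82

Total capital V = 2.35 + 0.74 = 3.09.
Equity weight = 2.35/3.09 = 0.7605.
Private placement notes weight = 0.74/3.09 = 0.2395.
Debt contribution = 0.2395 × 8.3% × (1 − 37%) = 1.2523%.
Required equity contribution = 14.11% − 1.2523% = 12.8577%  ⇒  Re = 16.9066%.
CAPM: 16.9066% = 3.3% + β × 4.82%  ⇒  β = 2.8229.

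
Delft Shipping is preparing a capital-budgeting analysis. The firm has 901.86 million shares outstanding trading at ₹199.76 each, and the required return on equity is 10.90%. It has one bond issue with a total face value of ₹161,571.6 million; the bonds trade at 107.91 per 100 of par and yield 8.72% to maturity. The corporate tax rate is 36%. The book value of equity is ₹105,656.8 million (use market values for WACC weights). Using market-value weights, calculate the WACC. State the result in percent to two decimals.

8.28%

Market value of equity E = 199.76 × 901.86m = 180155.5536m. Market value of debt D = 161571.6m × 107.91/100 = 174351.91356m.
Total capital V = 180155.5536 + 174351.91356 = 354507.46716.
Equity: weight = 180155.5536/354507.46716 = 0.5082; cost = 10.9%.
Bonds outstanding: weight = 174351.91356/354507.46716 = 0.4918; after-tax cost = 8.72% × (1 − 36%) = 5.5808%.
WACC = 0.5082 × 10.9000% + 0.4918 × 5.5808% = 8.2839%.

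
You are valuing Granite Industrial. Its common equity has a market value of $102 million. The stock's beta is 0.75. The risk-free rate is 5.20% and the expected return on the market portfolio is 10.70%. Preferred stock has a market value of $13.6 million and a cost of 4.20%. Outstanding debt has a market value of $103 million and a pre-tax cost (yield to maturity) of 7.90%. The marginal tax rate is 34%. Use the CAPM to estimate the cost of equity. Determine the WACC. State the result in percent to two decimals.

7.07%

Market risk premium = 10.7% − 5.2% = 5.5%.
Cost of equity via CAPM: Re = 5.2% + 0.75 × 5.5% = 9.3250%.
Total capital V = 102 + 13.6 + 103 = 218.6.
Equity: weight = 102/218.6 = 0.4666; cost = 9.325%.
Preferred: weight = 13.6/218.6 = 0.0622; cost = 4.2%.
Debt: weight = 103/218.6 = 0.4712; after-tax cost = 7.9% × (1 − 34%) = 5.2140%.
WACC = 0.4666 × 9.3250% + 0.0622 × 4.2000% + 0.4712 × 5.2140% = 7.0691%.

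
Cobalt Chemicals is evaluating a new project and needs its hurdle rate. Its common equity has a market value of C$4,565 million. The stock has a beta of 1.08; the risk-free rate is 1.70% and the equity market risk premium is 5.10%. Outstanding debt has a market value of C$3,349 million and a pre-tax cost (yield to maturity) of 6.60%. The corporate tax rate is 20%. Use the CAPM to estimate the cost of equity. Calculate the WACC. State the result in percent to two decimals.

6.39%

Cost of equity via CAPM: Re = 1.7% + 1.08 × 5.1% = 7.2080%.
Total capital V = 4565 + 3349 = 7914.
Equity: weight = 4565/7914 = 0.5768; cost = 7.208%.
Debt: weight = 3349/7914 = 0.4232; after-tax cost = 6.6% × (1 − 20%) = 5.2800%.
WACC = 0.5768 × 7.2080% + 0.4232 × 5.2800% = 6.3921%.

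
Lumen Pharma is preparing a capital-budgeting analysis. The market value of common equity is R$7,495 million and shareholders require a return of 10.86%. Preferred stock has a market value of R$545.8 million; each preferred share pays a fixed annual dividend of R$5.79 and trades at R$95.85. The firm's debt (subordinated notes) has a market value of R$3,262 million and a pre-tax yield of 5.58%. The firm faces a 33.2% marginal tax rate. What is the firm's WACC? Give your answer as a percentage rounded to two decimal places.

Cost of preferred: Rp = 5.79 / 95.85 = 6.0407%.
Total capital V = 7495 + 545.8 + 3262 = 11302.8.
Equity: weight = 7495/11302.8 = 0.6631; cost = 10.86%.
Preferred: weight = 545.8/11302.8 = 0.0483; cost = 6.0407%.
Subordinated notes: weight = 3262/11302.8 = 0.2886; after-tax cost = 5.58% × (1 − 33.2%) = 3.7274%.
WACC = 0.6631 × 10.8600% + 0.0483 × 6.0407% + 0.2886 × 3.7274% = 8.5688%.

8.57%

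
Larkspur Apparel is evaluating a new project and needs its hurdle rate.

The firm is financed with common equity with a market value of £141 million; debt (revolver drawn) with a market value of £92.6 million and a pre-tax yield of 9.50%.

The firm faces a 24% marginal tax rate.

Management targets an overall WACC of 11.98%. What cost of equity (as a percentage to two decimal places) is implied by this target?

Total capital V = 141 + 92.6 = 233.6.
Equity weight = 141/233.6 = 0.6036.
Revolver drawn weight = 92.6/233.6 = 0.3964.
Debt contribution = 0.3964 × 9.5% × (1 − 24%) = 2.8620%.
Required equity contribution = 11.98% − 2.8620% = 9.1180%.
Re = 9.1180% / 0.6036 = 15.1061%.

15.11%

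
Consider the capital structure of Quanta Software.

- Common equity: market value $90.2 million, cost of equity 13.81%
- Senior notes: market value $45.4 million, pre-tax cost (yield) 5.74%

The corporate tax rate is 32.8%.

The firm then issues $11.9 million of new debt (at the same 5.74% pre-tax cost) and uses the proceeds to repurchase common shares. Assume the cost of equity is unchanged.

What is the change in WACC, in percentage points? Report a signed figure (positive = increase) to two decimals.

Current WACC:
Total capital V = 90.2 + 45.4 = 135.6.
Equity: weight = 90.2/135.6 = 0.6652; cost = 13.81%.
Senior notes: weight = 45.4/135.6 = 0.3348; after-tax cost = 5.74% × (1 − 32.8%) = 3.8573%.
WACC = 0.6652 × 13.8100% + 0.3348 × 3.8573% = 10.4777%.
After the change:
Total capital V = 78.3 + 57.3 = 135.6.
Equity: weight = 78.3/135.6 = 0.5774; cost = 13.81%.
Senior notes: weight = 57.3/135.6 = 0.4226; after-tax cost = 5.74% × (1 − 32.8%) = 3.8573%.
WACC = 0.5774 × 13.8100% + 0.4226 × 3.8573% = 9.6043%.
Change in WACC = 9.6043% − 10.4777% = -0.8734 pp.

-0.87 pp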